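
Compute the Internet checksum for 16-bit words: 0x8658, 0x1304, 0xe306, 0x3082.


Sum all words (with carry folding):
+ 0x8658 = 0x8658
+ 0x1304 = 0x995c
+ 0xe306 = 0x7c63
+ 0x3082 = 0xace5
One's complement: ~0xace5
Checksum = 0x531a


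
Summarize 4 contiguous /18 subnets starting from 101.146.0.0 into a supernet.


Original prefix: /18
Number of subnets: 4 = 2^2
New prefix = 18 - 2 = 16
Supernet: 101.146.0.0/16


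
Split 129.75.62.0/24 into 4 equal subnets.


New prefix = 24 + 2 = 26
Each subnet has 64 addresses
  129.75.62.0/26
  129.75.62.64/26
  129.75.62.128/26
  129.75.62.192/26
Subnets: 129.75.62.0/26, 129.75.62.64/26, 129.75.62.128/26, 129.75.62.192/26


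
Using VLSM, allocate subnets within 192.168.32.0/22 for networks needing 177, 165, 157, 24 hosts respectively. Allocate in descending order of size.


177 hosts -> /24 (254 usable): 192.168.32.0/24
165 hosts -> /24 (254 usable): 192.168.33.0/24
157 hosts -> /24 (254 usable): 192.168.34.0/24
24 hosts -> /27 (30 usable): 192.168.35.0/27
Allocation: 192.168.32.0/24 (177 hosts, 254 usable); 192.168.33.0/24 (165 hosts, 254 usable); 192.168.34.0/24 (157 hosts, 254 usable); 192.168.35.0/27 (24 hosts, 30 usable)


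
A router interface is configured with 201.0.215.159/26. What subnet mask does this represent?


/26 means 26 network bits, 6 host bits
Binary: 11111111111111111111111111000000
Mask: 255.255.255.192


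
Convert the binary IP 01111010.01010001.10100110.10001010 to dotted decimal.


01111010 = 122
01010001 = 81
10100110 = 166
10001010 = 138
IP: 122.81.166.138


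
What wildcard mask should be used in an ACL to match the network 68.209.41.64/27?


Subnet mask: 255.255.255.224
Wildcard = 255.255.255.255 - subnet mask
255 - 255 = 0
255 - 255 = 0
255 - 255 = 0
255 - 224 = 31
Wildcard: 0.0.0.31


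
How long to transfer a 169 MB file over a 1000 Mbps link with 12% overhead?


Effective throughput = 1000 * (1 - 12/100) = 880 Mbps
File size in Mb = 169 * 8 = 1352 Mb
Time = 1352 / 880
Time = 1.5364 seconds


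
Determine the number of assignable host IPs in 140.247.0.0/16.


Host bits = 32 - 16 = 16
Total addresses = 2^16 = 65536
Usable = total - 2 (network and broadcast)
Usable hosts: 65534


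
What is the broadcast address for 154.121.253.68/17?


Network: 154.121.128.0/17
Host bits = 15
Set all host bits to 1:
Broadcast: 154.121.255.255


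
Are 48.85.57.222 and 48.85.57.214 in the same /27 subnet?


Mask: 255.255.255.224
48.85.57.222 AND mask = 48.85.57.192
48.85.57.214 AND mask = 48.85.57.192
Yes, same subnet (48.85.57.192)


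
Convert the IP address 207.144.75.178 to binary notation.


207 = 11001111
144 = 10010000
75 = 01001011
178 = 10110010
Binary: 11001111.10010000.01001011.10110010


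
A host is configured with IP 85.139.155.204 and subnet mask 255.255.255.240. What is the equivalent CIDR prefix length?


Binary: 11111111.11111111.11111111.11110000
Count leading 1s
Prefix: /28


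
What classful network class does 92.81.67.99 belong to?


First octet: 92
Binary: 01011100
0xxxxxxx -> Class A (1-126)
Class A, default mask 255.0.0.0 (/8)


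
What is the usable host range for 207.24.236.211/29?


Network: 207.24.236.208
Broadcast: 207.24.236.215
First usable = network + 1
Last usable = broadcast - 1
Range: 207.24.236.209 to 207.24.236.214


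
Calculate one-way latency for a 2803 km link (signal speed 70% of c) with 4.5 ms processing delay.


Speed = 0.7 * 3e5 km/s = 210000 km/s
Propagation delay = 2803 / 210000 = 0.0133 s = 13.3476 ms
Processing delay = 4.5 ms
Total one-way latency = 17.8476 ms


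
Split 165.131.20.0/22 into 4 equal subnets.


New prefix = 22 + 2 = 24
Each subnet has 256 addresses
  165.131.20.0/24
  165.131.21.0/24
  165.131.22.0/24
  165.131.23.0/24
Subnets: 165.131.20.0/24, 165.131.21.0/24, 165.131.22.0/24, 165.131.23.0/24


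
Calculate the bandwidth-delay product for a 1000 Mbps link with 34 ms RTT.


BDP = bandwidth * RTT
= 1000 Mbps * 34 ms
= 1000 * 1e6 * 34 / 1000 bits
= 34000000 bits
= 4250000 bytes
= 4150.3906 KB
BDP = 34000000 bits (4250000 bytes)


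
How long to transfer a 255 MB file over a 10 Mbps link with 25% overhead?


Effective throughput = 10 * (1 - 25/100) = 7.5 Mbps
File size in Mb = 255 * 8 = 2040 Mb
Time = 2040 / 7.5
Time = 272 seconds


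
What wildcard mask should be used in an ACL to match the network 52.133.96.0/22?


Subnet mask: 255.255.252.0
Wildcard = 255.255.255.255 - subnet mask
255 - 255 = 0
255 - 255 = 0
255 - 252 = 3
255 - 0 = 255
Wildcard: 0.0.3.255


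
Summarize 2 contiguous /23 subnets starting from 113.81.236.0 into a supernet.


Original prefix: /23
Number of subnets: 2 = 2^1
New prefix = 23 - 1 = 22
Supernet: 113.81.236.0/22


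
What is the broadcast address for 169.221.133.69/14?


Network: 169.220.0.0/14
Host bits = 18
Set all host bits to 1:
Broadcast: 169.223.255.255


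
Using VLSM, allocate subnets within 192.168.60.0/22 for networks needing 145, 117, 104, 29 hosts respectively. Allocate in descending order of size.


145 hosts -> /24 (254 usable): 192.168.60.0/24
117 hosts -> /25 (126 usable): 192.168.61.0/25
104 hosts -> /25 (126 usable): 192.168.61.128/25
29 hosts -> /27 (30 usable): 192.168.62.0/27
Allocation: 192.168.60.0/24 (145 hosts, 254 usable); 192.168.61.0/25 (117 hosts, 126 usable); 192.168.61.128/25 (104 hosts, 126 usable); 192.168.62.0/27 (29 hosts, 30 usable)


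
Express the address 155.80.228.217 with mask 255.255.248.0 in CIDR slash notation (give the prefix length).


Binary: 11111111.11111111.11111000.00000000
Count leading 1s
Prefix: /21


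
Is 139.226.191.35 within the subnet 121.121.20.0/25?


Subnet network: 121.121.20.0
Test IP AND mask: 139.226.191.0
No, 139.226.191.35 is not in 121.121.20.0/25


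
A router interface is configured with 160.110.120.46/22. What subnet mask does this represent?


/22 means 22 network bits, 10 host bits
Binary: 11111111111111111111110000000000
Mask: 255.255.252.0


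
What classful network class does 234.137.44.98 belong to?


First octet: 234
Binary: 11101010
1110xxxx -> Class D (224-239)
Class D (multicast), default mask N/A


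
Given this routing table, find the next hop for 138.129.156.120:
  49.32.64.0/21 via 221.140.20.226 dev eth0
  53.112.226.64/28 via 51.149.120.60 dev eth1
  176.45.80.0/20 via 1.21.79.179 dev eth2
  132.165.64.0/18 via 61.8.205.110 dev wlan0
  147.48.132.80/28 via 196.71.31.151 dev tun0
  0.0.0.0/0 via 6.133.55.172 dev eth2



Longest prefix match for 138.129.156.120:
  /21 49.32.64.0: no
  /28 53.112.226.64: no
  /20 176.45.80.0: no
  /18 132.165.64.0: no
  /28 147.48.132.80: no
  /0 0.0.0.0: MATCH
Selected: next-hop 6.133.55.172 via eth2 (matched /0)


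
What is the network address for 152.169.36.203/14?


IP:   10011000.10101001.00100100.11001011
Mask: 11111111.11111100.00000000.00000000
AND operation:
Net:  10011000.10101000.00000000.00000000
Network: 152.168.0.0/14


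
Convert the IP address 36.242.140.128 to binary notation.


36 = 00100100
242 = 11110010
140 = 10001100
128 = 10000000
Binary: 00100100.11110010.10001100.10000000


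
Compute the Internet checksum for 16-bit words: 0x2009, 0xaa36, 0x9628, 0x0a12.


Sum all words (with carry folding):
+ 0x2009 = 0x2009
+ 0xaa36 = 0xca3f
+ 0x9628 = 0x6068
+ 0x0a12 = 0x6a7a
One's complement: ~0x6a7a
Checksum = 0x9585


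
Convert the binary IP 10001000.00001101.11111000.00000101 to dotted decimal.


10001000 = 136
00001101 = 13
11111000 = 248
00000101 = 5
IP: 136.13.248.5


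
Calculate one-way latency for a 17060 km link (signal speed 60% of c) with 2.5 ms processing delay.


Speed = 0.6 * 3e5 km/s = 180000 km/s
Propagation delay = 17060 / 180000 = 0.0948 s = 94.7778 ms
Processing delay = 2.5 ms
Total one-way latency = 97.2778 ms


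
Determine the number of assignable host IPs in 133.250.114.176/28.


Host bits = 32 - 28 = 4
Total addresses = 2^4 = 16
Usable = total - 2 (network and broadcast)
Usable hosts: 14


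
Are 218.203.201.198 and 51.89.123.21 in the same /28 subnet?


Mask: 255.255.255.240
218.203.201.198 AND mask = 218.203.201.192
51.89.123.21 AND mask = 51.89.123.16
No, different subnets (218.203.201.192 vs 51.89.123.16)


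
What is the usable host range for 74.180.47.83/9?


Network: 74.128.0.0
Broadcast: 74.255.255.255
First usable = network + 1
Last usable = broadcast - 1
Range: 74.128.0.1 to 74.255.255.254


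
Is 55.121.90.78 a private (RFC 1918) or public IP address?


RFC 1918 private ranges:
  10.0.0.0/8 (10.0.0.0 - 10.255.255.255)
  172.16.0.0/12 (172.16.0.0 - 172.31.255.255)
  192.168.0.0/16 (192.168.0.0 - 192.168.255.255)
Public (not in any RFC 1918 range)


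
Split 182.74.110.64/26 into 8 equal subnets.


New prefix = 26 + 3 = 29
Each subnet has 8 addresses
  182.74.110.64/29
  182.74.110.72/29
  182.74.110.80/29
  182.74.110.88/29
  182.74.110.96/29
  182.74.110.104/29
  182.74.110.112/29
  182.74.110.120/29
Subnets: 182.74.110.64/29, 182.74.110.72/29, 182.74.110.80/29, 182.74.110.88/29, 182.74.110.96/29, 182.74.110.104/29, 182.74.110.112/29, 182.74.110.120/29


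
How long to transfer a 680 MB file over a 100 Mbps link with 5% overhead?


Effective throughput = 100 * (1 - 5/100) = 95 Mbps
File size in Mb = 680 * 8 = 5440 Mb
Time = 5440 / 95
Time = 57.2632 seconds


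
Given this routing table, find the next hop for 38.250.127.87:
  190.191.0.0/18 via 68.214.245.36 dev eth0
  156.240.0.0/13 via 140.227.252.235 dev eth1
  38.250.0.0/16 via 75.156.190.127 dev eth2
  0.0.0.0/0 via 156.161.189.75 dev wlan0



Longest prefix match for 38.250.127.87:
  /18 190.191.0.0: no
  /13 156.240.0.0: no
  /16 38.250.0.0: MATCH
  /0 0.0.0.0: MATCH
Selected: next-hop 75.156.190.127 via eth2 (matched /16)


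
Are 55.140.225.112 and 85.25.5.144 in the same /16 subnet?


Mask: 255.255.0.0
55.140.225.112 AND mask = 55.140.0.0
85.25.5.144 AND mask = 85.25.0.0
No, different subnets (55.140.0.0 vs 85.25.0.0)


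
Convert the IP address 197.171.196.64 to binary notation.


197 = 11000101
171 = 10101011
196 = 11000100
64 = 01000000
Binary: 11000101.10101011.11000100.01000000


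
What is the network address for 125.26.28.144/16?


IP:   01111101.00011010.00011100.10010000
Mask: 11111111.11111111.00000000.00000000
AND operation:
Net:  01111101.00011010.00000000.00000000
Network: 125.26.0.0/16


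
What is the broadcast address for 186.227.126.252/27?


Network: 186.227.126.224/27
Host bits = 5
Set all host bits to 1:
Broadcast: 186.227.126.255


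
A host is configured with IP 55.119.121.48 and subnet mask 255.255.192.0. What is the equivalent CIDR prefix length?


Binary: 11111111.11111111.11000000.00000000
Count leading 1s
Prefix: /18


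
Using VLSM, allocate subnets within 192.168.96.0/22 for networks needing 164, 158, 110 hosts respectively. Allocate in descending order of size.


164 hosts -> /24 (254 usable): 192.168.96.0/24
158 hosts -> /24 (254 usable): 192.168.97.0/24
110 hosts -> /25 (126 usable): 192.168.98.0/25
Allocation: 192.168.96.0/24 (164 hosts, 254 usable); 192.168.97.0/24 (158 hosts, 254 usable); 192.168.98.0/25 (110 hosts, 126 usable)


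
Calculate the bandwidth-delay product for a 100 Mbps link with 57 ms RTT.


BDP = bandwidth * RTT
= 100 Mbps * 57 ms
= 100 * 1e6 * 57 / 1000 bits
= 5700000 bits
= 712500 bytes
= 695.8008 KB
BDP = 5700000 bits (712500 bytes)


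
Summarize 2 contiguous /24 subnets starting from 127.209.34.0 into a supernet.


Original prefix: /24
Number of subnets: 2 = 2^1
New prefix = 24 - 1 = 23
Supernet: 127.209.34.0/23


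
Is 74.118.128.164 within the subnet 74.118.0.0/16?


Subnet network: 74.118.0.0
Test IP AND mask: 74.118.0.0
Yes, 74.118.128.164 is in 74.118.0.0/16


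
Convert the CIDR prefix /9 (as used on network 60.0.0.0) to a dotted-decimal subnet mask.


/9 means 9 network bits, 23 host bits
Binary: 11111111100000000000000000000000
Mask: 255.128.0.0


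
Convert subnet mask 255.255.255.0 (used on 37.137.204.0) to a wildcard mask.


Subnet mask: 255.255.255.0
Wildcard = 255.255.255.255 - subnet mask
255 - 255 = 0
255 - 255 = 0
255 - 255 = 0
255 - 0 = 255
Wildcard: 0.0.0.255


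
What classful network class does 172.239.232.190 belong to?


First octet: 172
Binary: 10101100
10xxxxxx -> Class B (128-191)
Class B, default mask 255.255.0.0 (/16)


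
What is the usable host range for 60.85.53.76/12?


Network: 60.80.0.0
Broadcast: 60.95.255.255
First usable = network + 1
Last usable = broadcast - 1
Range: 60.80.0.1 to 60.95.255.254


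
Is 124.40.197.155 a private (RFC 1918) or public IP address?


RFC 1918 private ranges:
  10.0.0.0/8 (10.0.0.0 - 10.255.255.255)
  172.16.0.0/12 (172.16.0.0 - 172.31.255.255)
  192.168.0.0/16 (192.168.0.0 - 192.168.255.255)
Public (not in any RFC 1918 range)


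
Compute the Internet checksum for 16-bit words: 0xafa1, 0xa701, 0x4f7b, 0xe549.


Sum all words (with carry folding):
+ 0xafa1 = 0xafa1
+ 0xa701 = 0x56a3
+ 0x4f7b = 0xa61e
+ 0xe549 = 0x8b68
One's complement: ~0x8b68
Checksum = 0x7497


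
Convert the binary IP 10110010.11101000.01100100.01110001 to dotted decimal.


10110010 = 178
11101000 = 232
01100100 = 100
01110001 = 113
IP: 178.232.100.113


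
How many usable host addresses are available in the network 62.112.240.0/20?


Host bits = 32 - 20 = 12
Total addresses = 2^12 = 4096
Usable = total - 2 (network and broadcast)
Usable hosts: 4094


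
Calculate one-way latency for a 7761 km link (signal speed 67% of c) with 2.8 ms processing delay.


Speed = 0.67 * 3e5 km/s = 201000 km/s
Propagation delay = 7761 / 201000 = 0.0386 s = 38.6119 ms
Processing delay = 2.8 ms
Total one-way latency = 41.4119 ms


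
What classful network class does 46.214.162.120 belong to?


First octet: 46
Binary: 00101110
0xxxxxxx -> Class A (1-126)
Class A, default mask 255.0.0.0 (/8)


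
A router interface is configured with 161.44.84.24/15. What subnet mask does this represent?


/15 means 15 network bits, 17 host bits
Binary: 11111111111111100000000000000000
Mask: 255.254.0.0


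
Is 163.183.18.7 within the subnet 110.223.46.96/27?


Subnet network: 110.223.46.96
Test IP AND mask: 163.183.18.0
No, 163.183.18.7 is not in 110.223.46.96/27


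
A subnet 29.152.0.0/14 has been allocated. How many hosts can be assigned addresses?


Host bits = 32 - 14 = 18
Total addresses = 2^18 = 262144
Usable = total - 2 (network and broadcast)
Usable hosts: 262142


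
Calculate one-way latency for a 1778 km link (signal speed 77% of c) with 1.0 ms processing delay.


Speed = 0.77 * 3e5 km/s = 231000 km/s
Propagation delay = 1778 / 231000 = 0.0077 s = 7.697 ms
Processing delay = 1.0 ms
Total one-way latency = 8.697 ms


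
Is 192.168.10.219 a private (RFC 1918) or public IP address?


RFC 1918 private ranges:
  10.0.0.0/8 (10.0.0.0 - 10.255.255.255)
  172.16.0.0/12 (172.16.0.0 - 172.31.255.255)
  192.168.0.0/16 (192.168.0.0 - 192.168.255.255)
Private (in 192.168.0.0/16)


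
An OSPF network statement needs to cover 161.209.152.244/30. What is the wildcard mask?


Subnet mask: 255.255.255.252
Wildcard = 255.255.255.255 - subnet mask
255 - 255 = 0
255 - 255 = 0
255 - 255 = 0
255 - 252 = 3
Wildcard: 0.0.0.3


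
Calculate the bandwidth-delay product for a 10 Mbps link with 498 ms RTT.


BDP = bandwidth * RTT
= 10 Mbps * 498 ms
= 10 * 1e6 * 498 / 1000 bits
= 4980000 bits
= 622500 bytes
= 607.9102 KB
BDP = 4980000 bits (622500 bytes)


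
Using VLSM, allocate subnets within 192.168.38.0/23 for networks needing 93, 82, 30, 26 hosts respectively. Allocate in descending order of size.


93 hosts -> /25 (126 usable): 192.168.38.0/25
82 hosts -> /25 (126 usable): 192.168.38.128/25
30 hosts -> /27 (30 usable): 192.168.39.0/27
26 hosts -> /27 (30 usable): 192.168.39.32/27
Allocation: 192.168.38.0/25 (93 hosts, 126 usable); 192.168.38.128/25 (82 hosts, 126 usable); 192.168.39.0/27 (30 hosts, 30 usable); 192.168.39.32/27 (26 hosts, 30 usable)


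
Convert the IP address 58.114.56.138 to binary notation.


58 = 00111010
114 = 01110010
56 = 00111000
138 = 10001010
Binary: 00111010.01110010.00111000.10001010


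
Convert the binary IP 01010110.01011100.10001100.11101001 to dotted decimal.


01010110 = 86
01011100 = 92
10001100 = 140
11101001 = 233
IP: 86.92.140.233


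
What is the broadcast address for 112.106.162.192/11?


Network: 112.96.0.0/11
Host bits = 21
Set all host bits to 1:
Broadcast: 112.127.255.255


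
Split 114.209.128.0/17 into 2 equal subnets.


New prefix = 17 + 1 = 18
Each subnet has 16384 addresses
  114.209.128.0/18
  114.209.192.0/18
Subnets: 114.209.128.0/18, 114.209.192.0/18


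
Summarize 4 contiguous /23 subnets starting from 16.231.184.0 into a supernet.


Original prefix: /23
Number of subnets: 4 = 2^2
New prefix = 23 - 2 = 21
Supernet: 16.231.184.0/21


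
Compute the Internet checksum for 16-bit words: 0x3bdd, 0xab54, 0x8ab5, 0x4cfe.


Sum all words (with carry folding):
+ 0x3bdd = 0x3bdd
+ 0xab54 = 0xe731
+ 0x8ab5 = 0x71e7
+ 0x4cfe = 0xbee5
One's complement: ~0xbee5
Checksum = 0x411a


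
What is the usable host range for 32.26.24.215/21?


Network: 32.26.24.0
Broadcast: 32.26.31.255
First usable = network + 1
Last usable = broadcast - 1
Range: 32.26.24.1 to 32.26.31.254


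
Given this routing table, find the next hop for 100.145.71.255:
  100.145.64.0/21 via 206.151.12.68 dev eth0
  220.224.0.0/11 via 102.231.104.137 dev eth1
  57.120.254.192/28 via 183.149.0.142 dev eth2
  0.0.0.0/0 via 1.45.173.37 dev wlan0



Longest prefix match for 100.145.71.255:
  /21 100.145.64.0: MATCH
  /11 220.224.0.0: no
  /28 57.120.254.192: no
  /0 0.0.0.0: MATCH
Selected: next-hop 206.151.12.68 via eth0 (matched /21)


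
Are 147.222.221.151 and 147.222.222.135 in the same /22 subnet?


Mask: 255.255.252.0
147.222.221.151 AND mask = 147.222.220.0
147.222.222.135 AND mask = 147.222.220.0
Yes, same subnet (147.222.220.0)


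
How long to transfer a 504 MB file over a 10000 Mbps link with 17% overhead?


Effective throughput = 10000 * (1 - 17/100) = 8300 Mbps
File size in Mb = 504 * 8 = 4032 Mb
Time = 4032 / 8300
Time = 0.4858 seconds


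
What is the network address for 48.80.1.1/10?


IP:   00110000.01010000.00000001.00000001
Mask: 11111111.11000000.00000000.00000000
AND operation:
Net:  00110000.01000000.00000000.00000000
Network: 48.64.0.0/10


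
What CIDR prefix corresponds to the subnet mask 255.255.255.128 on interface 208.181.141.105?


Binary: 11111111.11111111.11111111.10000000
Count leading 1s
Prefix: /25


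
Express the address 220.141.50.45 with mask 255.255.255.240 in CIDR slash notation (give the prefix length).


Binary: 11111111.11111111.11111111.11110000
Count leading 1s
Prefix: /28


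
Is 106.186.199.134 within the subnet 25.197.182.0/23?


Subnet network: 25.197.182.0
Test IP AND mask: 106.186.198.0
No, 106.186.199.134 is not in 25.197.182.0/23


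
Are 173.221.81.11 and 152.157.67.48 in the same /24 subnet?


Mask: 255.255.255.0
173.221.81.11 AND mask = 173.221.81.0
152.157.67.48 AND mask = 152.157.67.0
No, different subnets (173.221.81.0 vs 152.157.67.0)


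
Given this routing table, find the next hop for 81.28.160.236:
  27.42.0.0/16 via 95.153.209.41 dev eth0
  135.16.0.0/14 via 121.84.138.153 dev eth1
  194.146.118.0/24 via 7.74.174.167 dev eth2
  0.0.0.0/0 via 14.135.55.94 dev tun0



Longest prefix match for 81.28.160.236:
  /16 27.42.0.0: no
  /14 135.16.0.0: no
  /24 194.146.118.0: no
  /0 0.0.0.0: MATCH
Selected: next-hop 14.135.55.94 via tun0 (matched /0)


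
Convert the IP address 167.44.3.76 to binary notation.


167 = 10100111
44 = 00101100
3 = 00000011
76 = 01001100
Binary: 10100111.00101100.00000011.01001100


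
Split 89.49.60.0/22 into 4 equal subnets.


New prefix = 22 + 2 = 24
Each subnet has 256 addresses
  89.49.60.0/24
  89.49.61.0/24
  89.49.62.0/24
  89.49.63.0/24
Subnets: 89.49.60.0/24, 89.49.61.0/24, 89.49.62.0/24, 89.49.63.0/24


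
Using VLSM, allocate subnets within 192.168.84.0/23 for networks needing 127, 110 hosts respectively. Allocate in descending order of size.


127 hosts -> /24 (254 usable): 192.168.84.0/24
110 hosts -> /25 (126 usable): 192.168.85.0/25
Allocation: 192.168.84.0/24 (127 hosts, 254 usable); 192.168.85.0/25 (110 hosts, 126 usable)


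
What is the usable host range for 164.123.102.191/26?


Network: 164.123.102.128
Broadcast: 164.123.102.191
First usable = network + 1
Last usable = broadcast - 1
Range: 164.123.102.129 to 164.123.102.190


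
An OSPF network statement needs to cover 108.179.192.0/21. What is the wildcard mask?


Subnet mask: 255.255.248.0
Wildcard = 255.255.255.255 - subnet mask
255 - 255 = 0
255 - 255 = 0
255 - 248 = 7
255 - 0 = 255
Wildcard: 0.0.7.255


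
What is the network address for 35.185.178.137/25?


IP:   00100011.10111001.10110010.10001001
Mask: 11111111.11111111.11111111.10000000
AND operation:
Net:  00100011.10111001.10110010.10000000
Network: 35.185.178.128/25


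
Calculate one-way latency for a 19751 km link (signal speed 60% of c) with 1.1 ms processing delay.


Speed = 0.6 * 3e5 km/s = 180000 km/s
Propagation delay = 19751 / 180000 = 0.1097 s = 109.7278 ms
Processing delay = 1.1 ms
Total one-way latency = 110.8278 ms


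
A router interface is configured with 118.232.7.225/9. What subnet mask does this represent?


/9 means 9 network bits, 23 host bits
Binary: 11111111100000000000000000000000
Mask: 255.128.0.0


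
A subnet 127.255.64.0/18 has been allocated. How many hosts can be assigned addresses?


Host bits = 32 - 18 = 14
Total addresses = 2^14 = 16384
Usable = total - 2 (network and broadcast)
Usable hosts: 16382


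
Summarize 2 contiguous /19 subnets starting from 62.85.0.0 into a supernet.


Original prefix: /19
Number of subnets: 2 = 2^1
New prefix = 19 - 1 = 18
Supernet: 62.85.0.0/18


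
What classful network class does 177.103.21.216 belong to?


First octet: 177
Binary: 10110001
10xxxxxx -> Class B (128-191)
Class B, default mask 255.255.0.0 (/16)


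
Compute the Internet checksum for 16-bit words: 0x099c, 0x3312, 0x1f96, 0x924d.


Sum all words (with carry folding):
+ 0x099c = 0x099c
+ 0x3312 = 0x3cae
+ 0x1f96 = 0x5c44
+ 0x924d = 0xee91
One's complement: ~0xee91
Checksum = 0x116e


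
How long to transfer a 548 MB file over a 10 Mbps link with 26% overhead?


Effective throughput = 10 * (1 - 26/100) = 7.4 Mbps
File size in Mb = 548 * 8 = 4384 Mb
Time = 4384 / 7.4
Time = 592.4324 seconds


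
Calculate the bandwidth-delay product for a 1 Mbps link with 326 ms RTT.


BDP = bandwidth * RTT
= 1 Mbps * 326 ms
= 1 * 1e6 * 326 / 1000 bits
= 326000 bits
= 40750 bytes
= 39.7949 KB
BDP = 326000 bits (40750 bytes)


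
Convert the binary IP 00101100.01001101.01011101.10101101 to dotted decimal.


00101100 = 44
01001101 = 77
01011101 = 93
10101101 = 173
IP: 44.77.93.173


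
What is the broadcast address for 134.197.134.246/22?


Network: 134.197.132.0/22
Host bits = 10
Set all host bits to 1:
Broadcast: 134.197.135.255


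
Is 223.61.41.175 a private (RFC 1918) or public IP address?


RFC 1918 private ranges:
  10.0.0.0/8 (10.0.0.0 - 10.255.255.255)
  172.16.0.0/12 (172.16.0.0 - 172.31.255.255)
  192.168.0.0/16 (192.168.0.0 - 192.168.255.255)
Public (not in any RFC 1918 range)


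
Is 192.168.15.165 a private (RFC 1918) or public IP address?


RFC 1918 private ranges:
  10.0.0.0/8 (10.0.0.0 - 10.255.255.255)
  172.16.0.0/12 (172.16.0.0 - 172.31.255.255)
  192.168.0.0/16 (192.168.0.0 - 192.168.255.255)
Private (in 192.168.0.0/16)


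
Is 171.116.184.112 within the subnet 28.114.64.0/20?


Subnet network: 28.114.64.0
Test IP AND mask: 171.116.176.0
No, 171.116.184.112 is not in 28.114.64.0/20


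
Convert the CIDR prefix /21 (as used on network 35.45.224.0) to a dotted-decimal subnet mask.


/21 means 21 network bits, 11 host bits
Binary: 11111111111111111111100000000000
Mask: 255.255.248.0


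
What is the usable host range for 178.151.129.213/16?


Network: 178.151.0.0
Broadcast: 178.151.255.255
First usable = network + 1
Last usable = broadcast - 1
Range: 178.151.0.1 to 178.151.255.254


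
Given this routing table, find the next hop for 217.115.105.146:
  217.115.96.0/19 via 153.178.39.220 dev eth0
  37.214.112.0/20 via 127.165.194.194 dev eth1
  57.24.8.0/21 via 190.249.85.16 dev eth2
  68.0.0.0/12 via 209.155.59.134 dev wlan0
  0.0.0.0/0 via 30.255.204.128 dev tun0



Longest prefix match for 217.115.105.146:
  /19 217.115.96.0: MATCH
  /20 37.214.112.0: no
  /21 57.24.8.0: no
  /12 68.0.0.0: no
  /0 0.0.0.0: MATCH
Selected: next-hop 153.178.39.220 via eth0 (matched /19)


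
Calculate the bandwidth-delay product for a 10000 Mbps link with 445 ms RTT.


BDP = bandwidth * RTT
= 10000 Mbps * 445 ms
= 10000 * 1e6 * 445 / 1000 bits
= 4450000000 bits
= 556250000 bytes
= 543212.8906 KB
BDP = 4450000000 bits (556250000 bytes)


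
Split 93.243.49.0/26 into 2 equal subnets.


New prefix = 26 + 1 = 27
Each subnet has 32 addresses
  93.243.49.0/27
  93.243.49.32/27
Subnets: 93.243.49.0/27, 93.243.49.32/27


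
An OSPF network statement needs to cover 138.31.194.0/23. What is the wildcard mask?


Subnet mask: 255.255.254.0
Wildcard = 255.255.255.255 - subnet mask
255 - 255 = 0
255 - 255 = 0
255 - 254 = 1
255 - 0 = 255
Wildcard: 0.0.1.255


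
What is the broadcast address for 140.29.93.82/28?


Network: 140.29.93.80/28
Host bits = 4
Set all host bits to 1:
Broadcast: 140.29.93.95


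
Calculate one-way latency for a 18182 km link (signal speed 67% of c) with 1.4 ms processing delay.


Speed = 0.67 * 3e5 km/s = 201000 km/s
Propagation delay = 18182 / 201000 = 0.0905 s = 90.4577 ms
Processing delay = 1.4 ms
Total one-way latency = 91.8577 ms


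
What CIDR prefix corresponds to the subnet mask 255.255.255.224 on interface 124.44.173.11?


Binary: 11111111.11111111.11111111.11100000
Count leading 1s
Prefix: /27


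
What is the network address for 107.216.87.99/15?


IP:   01101011.11011000.01010111.01100011
Mask: 11111111.11111110.00000000.00000000
AND operation:
Net:  01101011.11011000.00000000.00000000
Network: 107.216.0.0/15


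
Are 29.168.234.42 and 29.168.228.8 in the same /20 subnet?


Mask: 255.255.240.0
29.168.234.42 AND mask = 29.168.224.0
29.168.228.8 AND mask = 29.168.224.0
Yes, same subnet (29.168.224.0)


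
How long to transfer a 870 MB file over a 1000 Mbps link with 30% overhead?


Effective throughput = 1000 * (1 - 30/100) = 700 Mbps
File size in Mb = 870 * 8 = 6960 Mb
Time = 6960 / 700
Time = 9.9429 seconds


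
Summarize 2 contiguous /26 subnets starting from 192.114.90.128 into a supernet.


Original prefix: /26
Number of subnets: 2 = 2^1
New prefix = 26 - 1 = 25
Supernet: 192.114.90.128/25


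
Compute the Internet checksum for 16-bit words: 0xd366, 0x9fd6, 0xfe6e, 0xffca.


Sum all words (with carry folding):
+ 0xd366 = 0xd366
+ 0x9fd6 = 0x733d
+ 0xfe6e = 0x71ac
+ 0xffca = 0x7177
One's complement: ~0x7177
Checksum = 0x8e88


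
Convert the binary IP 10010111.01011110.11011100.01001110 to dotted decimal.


10010111 = 151
01011110 = 94
11011100 = 220
01001110 = 78
IP: 151.94.220.78


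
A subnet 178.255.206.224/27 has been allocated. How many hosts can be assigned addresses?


Host bits = 32 - 27 = 5
Total addresses = 2^5 = 32
Usable = total - 2 (network and broadcast)
Usable hosts: 30


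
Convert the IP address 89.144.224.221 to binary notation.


89 = 01011001
144 = 10010000
224 = 11100000
221 = 11011101
Binary: 01011001.10010000.11100000.11011101


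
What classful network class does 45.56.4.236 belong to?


First octet: 45
Binary: 00101101
0xxxxxxx -> Class A (1-126)
Class A, default mask 255.0.0.0 (/8)


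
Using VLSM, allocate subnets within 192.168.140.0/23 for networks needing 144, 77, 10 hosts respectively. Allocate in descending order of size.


144 hosts -> /24 (254 usable): 192.168.140.0/24
77 hosts -> /25 (126 usable): 192.168.141.0/25
10 hosts -> /28 (14 usable): 192.168.141.128/28
Allocation: 192.168.140.0/24 (144 hosts, 254 usable); 192.168.141.0/25 (77 hosts, 126 usable); 192.168.141.128/28 (10 hosts, 14 usable)


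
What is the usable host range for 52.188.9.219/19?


Network: 52.188.0.0
Broadcast: 52.188.31.255
First usable = network + 1
Last usable = broadcast - 1
Range: 52.188.0.1 to 52.188.31.254


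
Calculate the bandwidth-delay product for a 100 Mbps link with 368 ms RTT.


BDP = bandwidth * RTT
= 100 Mbps * 368 ms
= 100 * 1e6 * 368 / 1000 bits
= 36800000 bits
= 4600000 bytes
= 4492.1875 KB
BDP = 36800000 bits (4600000 bytes)


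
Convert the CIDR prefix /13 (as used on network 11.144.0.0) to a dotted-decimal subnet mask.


/13 means 13 network bits, 19 host bits
Binary: 11111111111110000000000000000000
Mask: 255.248.0.0


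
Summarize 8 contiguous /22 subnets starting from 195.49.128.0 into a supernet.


Original prefix: /22
Number of subnets: 8 = 2^3
New prefix = 22 - 3 = 19
Supernet: 195.49.128.0/19


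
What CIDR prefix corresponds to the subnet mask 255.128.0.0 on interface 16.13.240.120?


Binary: 11111111.10000000.00000000.00000000
Count leading 1s
Prefix: /9


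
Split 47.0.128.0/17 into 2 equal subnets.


New prefix = 17 + 1 = 18
Each subnet has 16384 addresses
  47.0.128.0/18
  47.0.192.0/18
Subnets: 47.0.128.0/18, 47.0.192.0/18


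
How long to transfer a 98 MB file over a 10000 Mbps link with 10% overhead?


Effective throughput = 10000 * (1 - 10/100) = 9000 Mbps
File size in Mb = 98 * 8 = 784 Mb
Time = 784 / 9000
Time = 0.0871 seconds


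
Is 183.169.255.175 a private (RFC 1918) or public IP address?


RFC 1918 private ranges:
  10.0.0.0/8 (10.0.0.0 - 10.255.255.255)
  172.16.0.0/12 (172.16.0.0 - 172.31.255.255)
  192.168.0.0/16 (192.168.0.0 - 192.168.255.255)
Public (not in any RFC 1918 range)


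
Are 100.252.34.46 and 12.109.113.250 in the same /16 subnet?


Mask: 255.255.0.0
100.252.34.46 AND mask = 100.252.0.0
12.109.113.250 AND mask = 12.109.0.0
No, different subnets (100.252.0.0 vs 12.109.0.0)


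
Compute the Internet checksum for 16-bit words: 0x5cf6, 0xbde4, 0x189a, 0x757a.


Sum all words (with carry folding):
+ 0x5cf6 = 0x5cf6
+ 0xbde4 = 0x1adb
+ 0x189a = 0x3375
+ 0x757a = 0xa8ef
One's complement: ~0xa8ef
Checksum = 0x5710


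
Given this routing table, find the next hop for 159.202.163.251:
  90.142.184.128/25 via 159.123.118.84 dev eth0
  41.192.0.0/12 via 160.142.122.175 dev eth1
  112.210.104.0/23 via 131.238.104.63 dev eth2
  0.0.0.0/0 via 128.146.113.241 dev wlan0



Longest prefix match for 159.202.163.251:
  /25 90.142.184.128: no
  /12 41.192.0.0: no
  /23 112.210.104.0: no
  /0 0.0.0.0: MATCH
Selected: next-hop 128.146.113.241 via wlan0 (matched /0)


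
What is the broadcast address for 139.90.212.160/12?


Network: 139.80.0.0/12
Host bits = 20
Set all host bits to 1:
Broadcast: 139.95.255.255


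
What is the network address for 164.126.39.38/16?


IP:   10100100.01111110.00100111.00100110
Mask: 11111111.11111111.00000000.00000000
AND operation:
Net:  10100100.01111110.00000000.00000000
Network: 164.126.0.0/16


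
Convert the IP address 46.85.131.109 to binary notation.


46 = 00101110
85 = 01010101
131 = 10000011
109 = 01101101
Binary: 00101110.01010101.10000011.01101101


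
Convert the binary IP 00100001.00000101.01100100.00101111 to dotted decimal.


00100001 = 33
00000101 = 5
01100100 = 100
00101111 = 47
IP: 33.5.100.47


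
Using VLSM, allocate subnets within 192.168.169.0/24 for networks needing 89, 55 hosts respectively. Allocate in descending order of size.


89 hosts -> /25 (126 usable): 192.168.169.0/25
55 hosts -> /26 (62 usable): 192.168.169.128/26
Allocation: 192.168.169.0/25 (89 hosts, 126 usable); 192.168.169.128/26 (55 hosts, 62 usable)


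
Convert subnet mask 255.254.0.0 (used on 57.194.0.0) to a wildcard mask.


Subnet mask: 255.254.0.0
Wildcard = 255.255.255.255 - subnet mask
255 - 255 = 0
255 - 254 = 1
255 - 0 = 255
255 - 0 = 255
Wildcard: 0.1.255.255


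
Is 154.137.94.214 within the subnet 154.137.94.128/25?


Subnet network: 154.137.94.128
Test IP AND mask: 154.137.94.128
Yes, 154.137.94.214 is in 154.137.94.128/25


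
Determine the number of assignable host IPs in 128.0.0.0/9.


Host bits = 32 - 9 = 23
Total addresses = 2^23 = 8388608
Usable = total - 2 (network and broadcast)
Usable hosts: 8388606


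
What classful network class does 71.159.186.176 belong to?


First octet: 71
Binary: 01000111
0xxxxxxx -> Class A (1-126)
Class A, default mask 255.0.0.0 (/8)


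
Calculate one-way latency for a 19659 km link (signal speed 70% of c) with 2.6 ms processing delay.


Speed = 0.7 * 3e5 km/s = 210000 km/s
Propagation delay = 19659 / 210000 = 0.0936 s = 93.6143 ms
Processing delay = 2.6 ms
Total one-way latency = 96.2143 ms


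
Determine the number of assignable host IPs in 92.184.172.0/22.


Host bits = 32 - 22 = 10
Total addresses = 2^10 = 1024
Usable = total - 2 (network and broadcast)
Usable hosts: 1022


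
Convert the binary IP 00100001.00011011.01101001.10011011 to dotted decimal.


00100001 = 33
00011011 = 27
01101001 = 105
10011011 = 155
IP: 33.27.105.155


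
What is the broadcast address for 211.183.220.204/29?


Network: 211.183.220.200/29
Host bits = 3
Set all host bits to 1:
Broadcast: 211.183.220.207


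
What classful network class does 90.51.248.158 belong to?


First octet: 90
Binary: 01011010
0xxxxxxx -> Class A (1-126)
Class A, default mask 255.0.0.0 (/8)


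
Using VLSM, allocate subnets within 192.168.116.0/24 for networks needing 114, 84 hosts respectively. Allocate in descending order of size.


114 hosts -> /25 (126 usable): 192.168.116.0/25
84 hosts -> /25 (126 usable): 192.168.116.128/25
Allocation: 192.168.116.0/25 (114 hosts, 126 usable); 192.168.116.128/25 (84 hosts, 126 usable)


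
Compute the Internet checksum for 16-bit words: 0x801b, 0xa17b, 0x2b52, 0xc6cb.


Sum all words (with carry folding):
+ 0x801b = 0x801b
+ 0xa17b = 0x2197
+ 0x2b52 = 0x4ce9
+ 0xc6cb = 0x13b5
One's complement: ~0x13b5
Checksum = 0xec4a


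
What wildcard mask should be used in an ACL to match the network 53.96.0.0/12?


Subnet mask: 255.240.0.0
Wildcard = 255.255.255.255 - subnet mask
255 - 255 = 0
255 - 240 = 15
255 - 0 = 255
255 - 0 = 255
Wildcard: 0.15.255.255


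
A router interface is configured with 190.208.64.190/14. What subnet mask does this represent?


/14 means 14 network bits, 18 host bits
Binary: 11111111111111000000000000000000
Mask: 255.252.0.0


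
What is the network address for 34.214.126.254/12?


IP:   00100010.11010110.01111110.11111110
Mask: 11111111.11110000.00000000.00000000
AND operation:
Net:  00100010.11010000.00000000.00000000
Network: 34.208.0.0/12


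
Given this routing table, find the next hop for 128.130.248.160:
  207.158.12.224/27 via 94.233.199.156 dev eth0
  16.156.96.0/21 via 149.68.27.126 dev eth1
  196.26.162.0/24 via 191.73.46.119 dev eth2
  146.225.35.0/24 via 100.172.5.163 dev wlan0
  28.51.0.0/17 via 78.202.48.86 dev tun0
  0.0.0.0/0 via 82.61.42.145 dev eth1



Longest prefix match for 128.130.248.160:
  /27 207.158.12.224: no
  /21 16.156.96.0: no
  /24 196.26.162.0: no
  /24 146.225.35.0: no
  /17 28.51.0.0: no
  /0 0.0.0.0: MATCH
Selected: next-hop 82.61.42.145 via eth1 (matched /0)


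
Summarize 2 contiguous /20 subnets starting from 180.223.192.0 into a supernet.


Original prefix: /20
Number of subnets: 2 = 2^1
New prefix = 20 - 1 = 19
Supernet: 180.223.192.0/19


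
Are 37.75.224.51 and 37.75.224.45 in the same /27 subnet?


Mask: 255.255.255.224
37.75.224.51 AND mask = 37.75.224.32
37.75.224.45 AND mask = 37.75.224.32
Yes, same subnet (37.75.224.32)


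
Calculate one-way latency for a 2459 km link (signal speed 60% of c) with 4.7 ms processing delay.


Speed = 0.6 * 3e5 km/s = 180000 km/s
Propagation delay = 2459 / 180000 = 0.0137 s = 13.6611 ms
Processing delay = 4.7 ms
Total one-way latency = 18.3611 ms


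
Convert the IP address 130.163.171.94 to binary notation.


130 = 10000010
163 = 10100011
171 = 10101011
94 = 01011110
Binary: 10000010.10100011.10101011.01011110


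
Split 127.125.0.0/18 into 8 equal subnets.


New prefix = 18 + 3 = 21
Each subnet has 2048 addresses
  127.125.0.0/21
  127.125.8.0/21
  127.125.16.0/21
  127.125.24.0/21
  127.125.32.0/21
  127.125.40.0/21
  127.125.48.0/21
  127.125.56.0/21
Subnets: 127.125.0.0/21, 127.125.8.0/21, 127.125.16.0/21, 127.125.24.0/21, 127.125.32.0/21, 127.125.40.0/21, 127.125.48.0/21, 127.125.56.0/21


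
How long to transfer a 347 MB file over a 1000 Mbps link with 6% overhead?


Effective throughput = 1000 * (1 - 6/100) = 940 Mbps
File size in Mb = 347 * 8 = 2776 Mb
Time = 2776 / 940
Time = 2.9532 seconds


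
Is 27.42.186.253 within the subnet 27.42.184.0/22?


Subnet network: 27.42.184.0
Test IP AND mask: 27.42.184.0
Yes, 27.42.186.253 is in 27.42.184.0/22


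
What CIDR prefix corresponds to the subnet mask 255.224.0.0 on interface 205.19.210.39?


Binary: 11111111.11100000.00000000.00000000
Count leading 1s
Prefix: /11


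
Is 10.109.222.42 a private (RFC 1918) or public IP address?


RFC 1918 private ranges:
  10.0.0.0/8 (10.0.0.0 - 10.255.255.255)
  172.16.0.0/12 (172.16.0.0 - 172.31.255.255)
  192.168.0.0/16 (192.168.0.0 - 192.168.255.255)
Private (in 10.0.0.0/8)


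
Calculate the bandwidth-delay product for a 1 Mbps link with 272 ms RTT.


BDP = bandwidth * RTT
= 1 Mbps * 272 ms
= 1 * 1e6 * 272 / 1000 bits
= 272000 bits
= 34000 bytes
= 33.2031 KB
BDP = 272000 bits (34000 bytes)


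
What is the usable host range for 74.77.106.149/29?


Network: 74.77.106.144
Broadcast: 74.77.106.151
First usable = network + 1
Last usable = broadcast - 1
Range: 74.77.106.145 to 74.77.106.150


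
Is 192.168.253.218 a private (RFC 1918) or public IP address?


RFC 1918 private ranges:
  10.0.0.0/8 (10.0.0.0 - 10.255.255.255)
  172.16.0.0/12 (172.16.0.0 - 172.31.255.255)
  192.168.0.0/16 (192.168.0.0 - 192.168.255.255)
Private (in 192.168.0.0/16)


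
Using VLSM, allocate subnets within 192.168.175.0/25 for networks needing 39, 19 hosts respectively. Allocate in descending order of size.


39 hosts -> /26 (62 usable): 192.168.175.0/26
19 hosts -> /27 (30 usable): 192.168.175.64/27
Allocation: 192.168.175.0/26 (39 hosts, 62 usable); 192.168.175.64/27 (19 hosts, 30 usable)


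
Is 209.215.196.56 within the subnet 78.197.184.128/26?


Subnet network: 78.197.184.128
Test IP AND mask: 209.215.196.0
No, 209.215.196.56 is not in 78.197.184.128/26


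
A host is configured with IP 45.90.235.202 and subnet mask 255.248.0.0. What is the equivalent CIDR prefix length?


Binary: 11111111.11111000.00000000.00000000
Count leading 1s
Prefix: /13


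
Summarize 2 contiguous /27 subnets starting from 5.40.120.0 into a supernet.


Original prefix: /27
Number of subnets: 2 = 2^1
New prefix = 27 - 1 = 26
Supernet: 5.40.120.0/26


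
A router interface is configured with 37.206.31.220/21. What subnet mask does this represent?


/21 means 21 network bits, 11 host bits
Binary: 11111111111111111111100000000000
Mask: 255.255.248.0


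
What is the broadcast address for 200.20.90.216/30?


Network: 200.20.90.216/30
Host bits = 2
Set all host bits to 1:
Broadcast: 200.20.90.219


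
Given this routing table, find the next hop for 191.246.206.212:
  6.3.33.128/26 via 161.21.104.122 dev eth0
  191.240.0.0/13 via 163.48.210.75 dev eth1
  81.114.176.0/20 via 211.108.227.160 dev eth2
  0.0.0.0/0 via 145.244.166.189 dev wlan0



Longest prefix match for 191.246.206.212:
  /26 6.3.33.128: no
  /13 191.240.0.0: MATCH
  /20 81.114.176.0: no
  /0 0.0.0.0: MATCH
Selected: next-hop 163.48.210.75 via eth1 (matched /13)
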